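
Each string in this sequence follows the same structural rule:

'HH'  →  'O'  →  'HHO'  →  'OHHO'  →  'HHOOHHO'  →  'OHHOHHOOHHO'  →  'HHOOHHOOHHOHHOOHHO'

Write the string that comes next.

From term 3 onward, concatenate the second-to-last term with the last: HH·O = HHO, O·HHO = OHHO, …
The next term joins OHHOHHOOHHO and HHOOHHOOHHOHHOOHHO.

OHHOHHOOHHOHHOOHHOOHHOHHOOHHO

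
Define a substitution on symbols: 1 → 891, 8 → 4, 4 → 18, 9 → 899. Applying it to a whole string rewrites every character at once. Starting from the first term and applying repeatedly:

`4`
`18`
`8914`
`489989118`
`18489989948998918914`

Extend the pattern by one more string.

Replace each of the 20 characters of 18489989948998918914 in place — 891 4 18 4 899 899 4 899 899 18 4 899 899 4 899 891 4 899 891 18 — and concatenate.

891418489989948998991848998994899891489989118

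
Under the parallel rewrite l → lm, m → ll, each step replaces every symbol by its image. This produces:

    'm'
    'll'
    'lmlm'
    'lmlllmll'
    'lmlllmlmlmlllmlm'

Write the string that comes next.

Applying the rule to each of the 16 symbols of lmlllmlmlmlllmlm gives the pieces lm ll lm lm lm ll lm ll lm ll lm lm lm ll lm ll, which concatenate to the answer.

lmlllmlmlmlllmlllmlllmlmlmlllmll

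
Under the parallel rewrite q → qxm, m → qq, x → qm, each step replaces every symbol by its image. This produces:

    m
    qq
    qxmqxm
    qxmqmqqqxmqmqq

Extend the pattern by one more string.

Replace each of the 14 characters of qxmqmqqqxmqmqq in place — qxm qm qq qxm qq qxm qxm qxm qm qq qxm qq qxm qxm — and concatenate.

qxmqmqqqxmqqqxmqxmqxmqmqqqxmqqqxmqxm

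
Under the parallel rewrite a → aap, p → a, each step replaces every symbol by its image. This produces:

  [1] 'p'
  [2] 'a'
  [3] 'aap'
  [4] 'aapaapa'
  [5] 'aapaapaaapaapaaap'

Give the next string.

Rewriting the 17 symbols of aapaapaaapaapaaap one by one yields aap aap a aap aap a aap aap aap a aap aap a aap aap aap a; concatenated:

aapaapaaapaapaaapaapaapaaapaapaaapaapaapa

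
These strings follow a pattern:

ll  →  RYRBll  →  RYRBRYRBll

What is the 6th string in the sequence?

The strings grow by a fixed prefix RYRB each time.
From RYRBRYRBll, 3 further steps: RYRBRYRBll → RYRBRYRBRYRBll → RYRBRYRBRYRBRYRBll → (answer).

RYRBRYRBRYRBRYRBRYRBll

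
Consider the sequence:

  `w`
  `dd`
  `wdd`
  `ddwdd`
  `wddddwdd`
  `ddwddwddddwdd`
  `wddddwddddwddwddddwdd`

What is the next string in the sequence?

ddwddwddddwddwddddwddddwddwddddwdd

This is a Fibonacci-style word recurrence s(k) = s(k−2)·s(k−1): e.g. w·dd = wdd.
So term 8 is ddwddwddddwdd·wddddwddddwddwddddwdd.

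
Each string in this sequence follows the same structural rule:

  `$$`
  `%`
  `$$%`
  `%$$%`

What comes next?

This is a Fibonacci-style word recurrence s(k) = s(k−2)·s(k−1): e.g. $$·% = $$%.
The next term joins $$% and %$$%.

$$%%$$%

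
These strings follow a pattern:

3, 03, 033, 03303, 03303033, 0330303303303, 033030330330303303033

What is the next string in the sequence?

0330303303303033030330330303303303

From term 3 onward, concatenate the last term with the second-to-last: 03·3 = 033, 033·03 = 03303, …
The next term joins 033030330330303303033 and 0330303303303.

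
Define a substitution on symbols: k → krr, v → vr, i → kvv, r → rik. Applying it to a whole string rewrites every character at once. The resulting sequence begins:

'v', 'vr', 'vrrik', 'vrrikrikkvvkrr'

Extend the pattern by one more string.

Applying the rule to each of the 14 symbols of vrrikrikkvvkrr gives the pieces vr rik rik kvv krr rik kvv krr krr vr vr krr rik rik, which concatenate to the answer.

vrrikrikkvvkrrrikkvvkrrkrrvrvrkrrrikrik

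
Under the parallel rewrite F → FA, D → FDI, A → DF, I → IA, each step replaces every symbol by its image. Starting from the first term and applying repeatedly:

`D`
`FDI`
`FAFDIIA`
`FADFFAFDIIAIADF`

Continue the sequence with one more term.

φ(FADFFAFDIIAIADF) expands symbol-by-symbol to FA DF FDI FA FA DF FA FDI IA IA DF IA DF FDI FA; joining the 15 pieces gives the next term.

FADFFDIFAFADFFAFDIIAIADFIADFFDIFA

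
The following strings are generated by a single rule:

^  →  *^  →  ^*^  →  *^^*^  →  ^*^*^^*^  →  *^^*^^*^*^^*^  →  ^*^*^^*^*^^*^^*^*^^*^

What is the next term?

*^^*^^*^*^^*^^*^*^^*^*^^*^^*^*^^*^

Each term (from the third on) is the two preceding terms concatenated in order: term 3 = ^·*^ = ^*^.
The next term joins *^^*^^*^*^^*^ and ^*^*^^*^*^^*^^*^*^^*^.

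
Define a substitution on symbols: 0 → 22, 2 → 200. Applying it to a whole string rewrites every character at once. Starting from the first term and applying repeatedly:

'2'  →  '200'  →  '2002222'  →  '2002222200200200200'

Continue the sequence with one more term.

Rewriting the 19 symbols of 2002222200200200200 one by one yields 200 22 22 200 200 200 200 200 22 22 200 22 22 200 22 22 200 22 22; concatenated:

20022222002002002002002222200222220022222002222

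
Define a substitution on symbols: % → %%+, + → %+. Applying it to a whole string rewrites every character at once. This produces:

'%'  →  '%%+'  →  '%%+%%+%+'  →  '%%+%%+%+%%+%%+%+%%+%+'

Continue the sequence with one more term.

Applying the rule to each of the 21 symbols of %%+%%+%+%%+%%+%+%%+%+ gives the pieces %%+ %%+ %+ %%+ %%+ %+ %%+ %+ %%+ %%+ %+ %%+ %%+ %+ %%+ %+ %%+ %%+ %+ %%+ %+, which concatenate to the answer.

%%+%%+%+%%+%%+%+%%+%+%%+%%+%+%%+%%+%+%%+%+%%+%%+%+%%+%+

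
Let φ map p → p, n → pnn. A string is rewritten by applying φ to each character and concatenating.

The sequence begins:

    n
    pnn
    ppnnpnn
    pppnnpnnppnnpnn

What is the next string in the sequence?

ppppnnpnnppnnpnnpppnnpnnppnnpnn

φ(pppnnpnnppnnpnn) expands symbol-by-symbol to p p p pnn pnn p pnn pnn p p pnn pnn p pnn pnn; joining the 15 pieces gives the next term.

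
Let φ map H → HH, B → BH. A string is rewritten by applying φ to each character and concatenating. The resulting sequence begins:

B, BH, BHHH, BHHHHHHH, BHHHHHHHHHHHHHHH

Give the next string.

BHHHHHHHHHHHHHHHHHHHHHHHHHHHHHHH

φ(BHHHHHHHHHHHHHHH) expands symbol-by-symbol to BH HH HH HH HH HH HH HH HH HH HH HH HH HH HH HH; joining the 16 pieces gives the next term.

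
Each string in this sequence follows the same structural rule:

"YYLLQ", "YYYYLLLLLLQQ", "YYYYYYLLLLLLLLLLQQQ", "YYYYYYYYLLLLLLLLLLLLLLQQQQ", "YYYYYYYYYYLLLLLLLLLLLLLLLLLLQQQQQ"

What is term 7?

The n-th term is 2n Y's then 4n-2 L's then n Q's (n = 1, 2, …).
Setting n = 7 gives 14, 26, 7 characters in each block.

YYYYYYYYYYYYYYLLLLLLLLLLLLLLLLLLLLLLLLLLQQQQQQQ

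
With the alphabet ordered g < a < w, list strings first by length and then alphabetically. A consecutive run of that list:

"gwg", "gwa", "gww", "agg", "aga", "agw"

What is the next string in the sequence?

The successor of agw increments the rightmost position that isn't already w and resets every position after it to g.

aag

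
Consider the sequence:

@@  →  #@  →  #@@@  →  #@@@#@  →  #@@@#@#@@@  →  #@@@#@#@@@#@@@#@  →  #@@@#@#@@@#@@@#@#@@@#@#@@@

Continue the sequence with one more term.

#@@@#@#@@@#@@@#@#@@@#@#@@@#@@@#@#@@@#@@@#@

This is a Fibonacci-style word recurrence s(k) = s(k−1)·s(k−2): e.g. #@·@@ = #@@@.
The next term joins #@@@#@#@@@#@@@#@#@@@#@#@@@ and #@@@#@#@@@#@@@#@.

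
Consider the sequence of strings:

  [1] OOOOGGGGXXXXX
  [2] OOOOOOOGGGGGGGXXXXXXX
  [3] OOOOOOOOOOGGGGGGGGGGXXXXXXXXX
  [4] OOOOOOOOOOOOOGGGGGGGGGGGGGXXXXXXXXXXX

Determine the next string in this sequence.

OOOOOOOOOOOOOOOOGGGGGGGGGGGGGGGGXXXXXXXXXXXXX

The n-th term is 3n+1 O's then 3n+1 G's then 2n+3 X's (n = 1, 2, …).
For the next term, n = 5, so the run lengths are 16, 16, 13.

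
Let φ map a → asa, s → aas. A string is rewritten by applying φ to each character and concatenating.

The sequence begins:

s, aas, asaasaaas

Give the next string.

asaaasasaasaaasasaasaasaaas

Rewriting each symbol of asaasaaas: a→asa, s→aas, a→asa, a→asa, s→aas, a→asa, a→asa, a→asa, s→aas, which concatenates to asa aas asa asa aas asa asa asa aas.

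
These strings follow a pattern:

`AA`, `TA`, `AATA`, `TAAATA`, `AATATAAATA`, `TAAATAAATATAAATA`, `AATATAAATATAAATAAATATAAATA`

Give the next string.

TAAATAAATATAAATAAATATAAATATAAATAAATATAAATA

Each term (from the third on) is the two preceding terms concatenated in order: term 3 = AA·TA = AATA.
The next term joins TAAATAAATATAAATA and AATATAAATATAAATAAATATAAATA.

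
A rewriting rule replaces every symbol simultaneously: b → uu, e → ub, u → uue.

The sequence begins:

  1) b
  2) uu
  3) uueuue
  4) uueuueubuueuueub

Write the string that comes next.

uueuueubuueuueubuueuuuueuueubuueuueubuueuu

Applying the rule to each of the 16 symbols of uueuueubuueuueub gives the pieces uue uue ub uue uue ub uue uu uue uue ub uue uue ub uue uu, which concatenate to the answer.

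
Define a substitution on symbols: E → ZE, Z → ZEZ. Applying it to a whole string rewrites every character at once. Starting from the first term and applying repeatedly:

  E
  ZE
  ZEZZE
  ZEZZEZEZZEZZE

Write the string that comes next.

ZEZZEZEZZEZZEZEZZEZEZZEZZEZEZZEZZE

Applying the rule to each of the 13 symbols of ZEZZEZEZZEZZE gives the pieces ZEZ ZE ZEZ ZEZ ZE ZEZ ZE ZEZ ZEZ ZE ZEZ ZEZ ZE, which concatenate to the answer.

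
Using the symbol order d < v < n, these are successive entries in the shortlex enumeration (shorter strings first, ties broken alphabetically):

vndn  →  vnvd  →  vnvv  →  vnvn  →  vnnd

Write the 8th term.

Stepping forward 3 times from vnnd: vnnd → vnnv → vnnn, then the target.

nddd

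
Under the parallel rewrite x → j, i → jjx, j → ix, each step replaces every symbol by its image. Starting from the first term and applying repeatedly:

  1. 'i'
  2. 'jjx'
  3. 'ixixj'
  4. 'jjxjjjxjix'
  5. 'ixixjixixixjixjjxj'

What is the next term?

jjxjjjxjixjjxjjjxjjjxjixjjxjixixjix

Applying the rule to each of the 18 symbols of ixixjixixixjixjjxj gives the pieces jjx j jjx j ix jjx j jjx j jjx j ix jjx j ix ix j ix, which concatenate to the answer.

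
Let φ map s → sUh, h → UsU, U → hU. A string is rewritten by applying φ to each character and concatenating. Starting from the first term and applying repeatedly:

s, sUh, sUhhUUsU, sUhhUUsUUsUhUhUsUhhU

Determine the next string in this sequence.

Applying the rule to each of the 20 symbols of sUhhUUsUUsUhUhUsUhhU gives the pieces sUh hU UsU UsU hU hU sUh hU hU sUh hU UsU hU UsU hU sUh hU UsU UsU hU, which concatenate to the answer.

sUhhUUsUUsUhUhUsUhhUhUsUhhUUsUhUUsUhUsUhhUUsUUsUhU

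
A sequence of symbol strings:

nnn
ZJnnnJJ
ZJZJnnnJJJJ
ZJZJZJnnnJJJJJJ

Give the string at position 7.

ZJZJZJZJZJZJnnnJJJJJJJJJJJJ

Every step adds ZJ to the front and JJ to the end of the previous string.
From ZJZJZJnnnJJJJJJ, 3 further steps: ZJZJZJnnnJJJJJJ → ZJZJZJZJnnnJJJJJJJJ → ZJZJZJZJZJnnnJJJJJJJJJJ → (answer).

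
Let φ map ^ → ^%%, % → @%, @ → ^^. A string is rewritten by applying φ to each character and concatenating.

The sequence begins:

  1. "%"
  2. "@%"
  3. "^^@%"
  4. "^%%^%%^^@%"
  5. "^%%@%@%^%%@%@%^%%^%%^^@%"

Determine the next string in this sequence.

Replace each of the 24 characters of ^%%@%@%^%%@%@%^%%^%%^^@% in place — ^%% @% @% ^^ @% ^^ @% ^%% @% @% ^^ @% ^^ @% ^%% @% @% ^%% @% @% ^%% ^%% ^^ @% — and concatenate.

^%%@%@%^^@%^^@%^%%@%@%^^@%^^@%^%%@%@%^%%@%@%^%%^%%^^@%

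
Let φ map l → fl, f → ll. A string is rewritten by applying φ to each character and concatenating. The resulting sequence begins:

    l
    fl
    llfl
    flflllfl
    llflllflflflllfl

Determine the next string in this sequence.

flflllflflflllflllflllflflflllfl

Applying the rule to each of the 16 symbols of llflllflflflllfl gives the pieces fl fl ll fl fl fl ll fl ll fl ll fl fl fl ll fl, which concatenate to the answer.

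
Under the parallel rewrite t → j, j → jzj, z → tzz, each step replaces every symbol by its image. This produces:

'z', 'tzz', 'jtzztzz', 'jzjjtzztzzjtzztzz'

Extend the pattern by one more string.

jzjtzzjzjjzjjtzztzzjtzztzzjzjjtzztzzjtzztzz

Applying the rule to each of the 17 symbols of jzjjtzztzzjtzztzz gives the pieces jzj tzz jzj jzj j tzz tzz j tzz tzz jzj j tzz tzz j tzz tzz, which concatenate to the answer.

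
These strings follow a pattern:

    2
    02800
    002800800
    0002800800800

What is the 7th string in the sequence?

0000002800800800800800800

s(k+1) = 0·s(k)·800, so each term gains 0 as a prefix and 800 as a suffix.
From 0002800800800, 3 further steps: 0002800800800 → 00002800800800800 → 000002800800800800800 → (answer).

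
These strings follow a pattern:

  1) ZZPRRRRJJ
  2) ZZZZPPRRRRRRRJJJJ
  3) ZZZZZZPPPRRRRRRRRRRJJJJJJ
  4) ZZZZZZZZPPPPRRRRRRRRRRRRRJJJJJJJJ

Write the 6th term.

ZZZZZZZZZZZZPPPPPPRRRRRRRRRRRRRRRRRRRJJJJJJJJJJJJ

Each string has the form Z^{2n} P^{n} R^{3n+1} J^{2n} (n = 1, 2, …).
At n = 6 the blocks have lengths 12, 6, 19, 12.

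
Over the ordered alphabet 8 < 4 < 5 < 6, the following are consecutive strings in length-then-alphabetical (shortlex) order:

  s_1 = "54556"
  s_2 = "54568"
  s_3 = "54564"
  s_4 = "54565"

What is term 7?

54684

Continuing the enumeration 3 steps past 54565: 54565 → 54566 → 54688 → (answer).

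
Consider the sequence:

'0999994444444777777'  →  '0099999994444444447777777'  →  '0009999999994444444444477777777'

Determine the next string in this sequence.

Term n consists of n-2 0's, followed by 2n-1 9's, followed by 2n+1 4's, followed by n+3 7's, where the shown terms are n = 3, 4, 5.
Setting n = 6 gives 4, 11, 13, 9 characters in each block.

0000999999999994444444444444777777777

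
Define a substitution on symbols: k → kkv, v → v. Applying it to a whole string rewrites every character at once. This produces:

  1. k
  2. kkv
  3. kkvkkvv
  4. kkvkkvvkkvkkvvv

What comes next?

Rewriting the 15 symbols of kkvkkvvkkvkkvvv one by one yields kkv kkv v kkv kkv v v kkv kkv v kkv kkv v v v; concatenated:

kkvkkvvkkvkkvvvkkvkkvvkkvkkvvvv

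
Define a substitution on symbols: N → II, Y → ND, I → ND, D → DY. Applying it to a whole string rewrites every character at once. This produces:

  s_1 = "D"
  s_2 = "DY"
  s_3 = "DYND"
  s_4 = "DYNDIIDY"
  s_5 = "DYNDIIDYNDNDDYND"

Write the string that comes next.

DYNDIIDYNDNDDYNDIIDYIIDYDYNDIIDY

φ(DYNDIIDYNDNDDYND) expands symbol-by-symbol to DY ND II DY ND ND DY ND II DY II DY DY ND II DY; joining the 16 pieces gives the next term.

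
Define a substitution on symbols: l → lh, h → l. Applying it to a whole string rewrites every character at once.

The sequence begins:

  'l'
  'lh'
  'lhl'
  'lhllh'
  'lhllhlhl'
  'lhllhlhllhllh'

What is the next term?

φ(lhllhlhllhllh) expands symbol-by-symbol to lh l lh lh l lh l lh lh l lh lh l; joining the 13 pieces gives the next term.

lhllhlhllhllhlhllhlhl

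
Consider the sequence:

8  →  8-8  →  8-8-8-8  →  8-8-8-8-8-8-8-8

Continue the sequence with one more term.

s(k+1) = s(k)·-·s(k) — each term doubles the last with '-' between the halves.
So the next term is two copies of 8-8-8-8-8-8-8-8 with '-' between the halves.

8-8-8-8-8-8-8-8-8-8-8-8-8-8-8-8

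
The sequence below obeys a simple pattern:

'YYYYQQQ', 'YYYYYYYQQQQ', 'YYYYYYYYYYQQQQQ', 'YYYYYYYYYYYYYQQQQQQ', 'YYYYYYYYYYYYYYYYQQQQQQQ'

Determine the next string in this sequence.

YYYYYYYYYYYYYYYYYYYQQQQQQQQ

The n-th term is 3n+1 Y's then n+2 Q's (n = 1, 2, …).
Setting n = 6 gives 19, 8 characters in each block.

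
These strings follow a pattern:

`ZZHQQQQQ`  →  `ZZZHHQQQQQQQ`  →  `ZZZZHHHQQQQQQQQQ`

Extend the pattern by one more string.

The n-th term is n Z's then n-1 H's then 2n+1 Q's, where the shown terms are n = 2, 3, 4.
At n = 5 the blocks have lengths 5, 4, 11.

ZZZZZHHHHQQQQQQQQQQQ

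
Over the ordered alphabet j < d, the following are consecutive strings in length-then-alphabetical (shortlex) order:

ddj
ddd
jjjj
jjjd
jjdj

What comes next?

Treat jjdj as a base-2 numeral over the given alphabet and add one, carrying through any trailing d's.

jjdd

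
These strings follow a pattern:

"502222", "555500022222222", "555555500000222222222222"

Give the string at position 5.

555555555555500000000022222222222222222222

Term n consists of 3n-2 5's, followed by 2n-1 0's, followed by 4n 2's (n = 1, 2, …).
Setting n = 5 gives 13, 9, 20 characters in each block.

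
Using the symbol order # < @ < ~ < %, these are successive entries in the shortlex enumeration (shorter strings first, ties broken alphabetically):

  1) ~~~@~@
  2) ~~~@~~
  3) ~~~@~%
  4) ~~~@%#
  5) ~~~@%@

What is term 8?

Stepping forward 3 times from ~~~@%@: ~~~@%@ → ~~~@%~ → ~~~@%%, then the target.

~~~~##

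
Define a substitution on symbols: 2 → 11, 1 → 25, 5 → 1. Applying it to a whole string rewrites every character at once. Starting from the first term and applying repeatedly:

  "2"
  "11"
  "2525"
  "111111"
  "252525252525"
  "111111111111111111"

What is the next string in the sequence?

252525252525252525252525252525252525

Replace each of the 18 characters of 111111111111111111 in place — 25 25 25 25 25 25 25 25 25 25 25 25 25 25 25 25 25 25 — and concatenate.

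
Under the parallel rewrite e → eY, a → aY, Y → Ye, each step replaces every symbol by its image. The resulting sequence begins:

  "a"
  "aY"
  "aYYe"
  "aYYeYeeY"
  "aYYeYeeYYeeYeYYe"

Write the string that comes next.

Rewriting the 16 symbols of aYYeYeeYYeeYeYYe one by one yields aY Ye Ye eY Ye eY eY Ye Ye eY eY Ye eY Ye Ye eY; concatenated:

aYYeYeeYYeeYeYYeYeeYeYYeeYYeYeeY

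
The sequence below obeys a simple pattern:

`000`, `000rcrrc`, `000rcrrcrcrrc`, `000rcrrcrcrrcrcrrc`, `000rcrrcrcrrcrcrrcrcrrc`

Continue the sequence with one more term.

The strings grow by a fixed suffix rcrrc each time.
Applying this once more to 000rcrrcrcrrcrcrrcrcrrc:

000rcrrcrcrrcrcrrcrcrrcrcrrc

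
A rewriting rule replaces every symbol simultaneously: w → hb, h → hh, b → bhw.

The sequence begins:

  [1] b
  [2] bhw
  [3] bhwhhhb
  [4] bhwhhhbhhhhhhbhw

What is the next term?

bhwhhhbhhhhhhbhwhhhhhhhhhhhhbhwhhhb

Applying the rule to each of the 16 symbols of bhwhhhbhhhhhhbhw gives the pieces bhw hh hb hh hh hh bhw hh hh hh hh hh hh bhw hh hb, which concatenate to the answer.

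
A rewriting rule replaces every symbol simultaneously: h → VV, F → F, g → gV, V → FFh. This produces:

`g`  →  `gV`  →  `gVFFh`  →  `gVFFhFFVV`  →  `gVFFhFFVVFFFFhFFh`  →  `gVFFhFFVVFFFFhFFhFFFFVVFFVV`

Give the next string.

Applying the rule to each of the 27 symbols of gVFFhFFVVFFFFhFFhFFFFVVFFVV gives the pieces gV FFh F F VV F F FFh FFh F F F F VV F F VV F F F F FFh FFh F F FFh FFh, which concatenate to the answer.

gVFFhFFVVFFFFhFFhFFFFVVFFVVFFFFFFhFFhFFFFhFFh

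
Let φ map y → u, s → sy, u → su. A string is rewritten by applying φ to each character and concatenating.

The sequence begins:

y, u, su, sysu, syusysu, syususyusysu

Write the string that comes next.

Expanding syususyusysu: s→sy, y→u, u→su, s→sy, u→su, s→sy, y→u, u→su, s→sy, y→u, s→sy, u→su. Concatenated: sy u su sy su sy u su sy u sy su.

syususysusyususyusysu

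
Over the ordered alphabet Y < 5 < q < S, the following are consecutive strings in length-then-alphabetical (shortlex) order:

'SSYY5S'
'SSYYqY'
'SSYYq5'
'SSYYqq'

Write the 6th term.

Advancing 2 positions from SSYYqq through SSYYqq → SSYYqS reaches term 6.

SSYYSY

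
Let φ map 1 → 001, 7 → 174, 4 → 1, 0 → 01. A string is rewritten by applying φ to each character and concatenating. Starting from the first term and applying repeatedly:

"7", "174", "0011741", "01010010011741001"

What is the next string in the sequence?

φ(01010010011741001) expands symbol-by-symbol to 01 001 01 001 01 01 001 01 01 001 001 174 1 001 01 01 001; joining the 17 pieces gives the next term.

01001010010101001010100100117410010101001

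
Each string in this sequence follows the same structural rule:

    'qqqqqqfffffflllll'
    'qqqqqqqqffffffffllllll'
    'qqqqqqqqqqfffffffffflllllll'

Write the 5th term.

Each string has the form q^{2n} f^{2n} l^{n+2}, where the shown terms are n = 3, 4, 5.
At n = 7 the blocks have lengths 14, 14, 9.

qqqqqqqqqqqqqqfffffffffffffflllllllll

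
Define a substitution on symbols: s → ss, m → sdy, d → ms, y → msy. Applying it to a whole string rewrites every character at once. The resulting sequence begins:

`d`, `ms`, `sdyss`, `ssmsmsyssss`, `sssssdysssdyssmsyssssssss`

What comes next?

Replace each of the 25 characters of sssssdysssdyssmsyssssssss in place — ss ss ss ss ss ms msy ss ss ss ms msy ss ss sdy ss msy ss ss ss ss ss ss ss ss — and concatenate.

ssssssssssmsmsyssssssmsmsysssssdyssmsyssssssssssssssss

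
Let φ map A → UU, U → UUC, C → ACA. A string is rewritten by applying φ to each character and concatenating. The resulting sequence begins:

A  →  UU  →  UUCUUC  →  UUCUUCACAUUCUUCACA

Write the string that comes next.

Applying the rule to each of the 18 symbols of UUCUUCACAUUCUUCACA gives the pieces UUC UUC ACA UUC UUC ACA UU ACA UU UUC UUC ACA UUC UUC ACA UU ACA UU, which concatenate to the answer.

UUCUUCACAUUCUUCACAUUACAUUUUCUUCACAUUCUUCACAUUACAUU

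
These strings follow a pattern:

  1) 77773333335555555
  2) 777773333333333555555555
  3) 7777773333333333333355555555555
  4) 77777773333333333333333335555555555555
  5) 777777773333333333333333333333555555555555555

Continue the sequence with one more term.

Term n consists of n+2 7's, followed by 4n-2 3's, followed by 2n+3 5's, where the shown terms are n = 2, 3, 4, 5, 6.
For the next term, n = 7, so the run lengths are 9, 26, 17.

7777777773333333333333333333333333355555555555555555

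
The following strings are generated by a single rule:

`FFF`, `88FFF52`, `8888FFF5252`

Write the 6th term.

8888888888FFF5252525252

Every step adds 88 to the front and 52 to the end of the previous string.
From 8888FFF5252, 3 further steps: 8888FFF5252 → 888888FFF525252 → 88888888FFF52525252 → (answer).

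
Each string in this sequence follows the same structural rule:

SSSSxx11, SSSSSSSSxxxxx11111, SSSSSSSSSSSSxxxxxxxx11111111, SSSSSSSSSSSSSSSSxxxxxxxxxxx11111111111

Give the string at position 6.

SSSSSSSSSSSSSSSSSSSSSSSSxxxxxxxxxxxxxxxxx11111111111111111

Each string has the form S^{4n} x^{3n-1} 1^{3n-1} (n = 1, 2, …).
Setting n = 6 gives 24, 17, 17 characters in each block.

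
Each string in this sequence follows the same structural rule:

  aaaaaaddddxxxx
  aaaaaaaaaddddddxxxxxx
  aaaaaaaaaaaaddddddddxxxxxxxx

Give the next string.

Reading off run lengths: a runs 6, 9, 12; d runs 4, 6, 8; x runs 4, 6, 8 — each is linear in n (n = 1, 2, …).
For the next term, n = 4, so the run lengths are 15, 10, 10.

aaaaaaaaaaaaaaaddddddddddxxxxxxxxxx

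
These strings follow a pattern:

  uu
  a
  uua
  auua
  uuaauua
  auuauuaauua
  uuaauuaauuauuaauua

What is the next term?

auuauuaauuauuaauuaauuauuaauua

This is a Fibonacci-style word recurrence s(k) = s(k−2)·s(k−1): e.g. uu·a = uua.
So term 8 is auuauuaauua·uuaauuaauuauuaauua.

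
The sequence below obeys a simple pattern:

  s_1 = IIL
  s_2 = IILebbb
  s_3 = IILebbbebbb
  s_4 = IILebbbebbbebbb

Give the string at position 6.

IILebbbebbbebbbebbbebbb

Each term is the previous one with ebbb appended.
From IILebbbebbbebbb, 2 further steps: IILebbbebbbebbb → IILebbbebbbebbbebbb → (answer).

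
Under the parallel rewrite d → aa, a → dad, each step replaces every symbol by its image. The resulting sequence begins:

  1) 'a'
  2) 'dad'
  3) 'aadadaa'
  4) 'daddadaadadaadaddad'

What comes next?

aadadaaaadadaadaddadaadadaadaddadaadadaaaadadaa

Applying the rule to each of the 19 symbols of daddadaadadaadaddad gives the pieces aa dad aa aa dad aa dad dad aa dad aa dad dad aa dad aa aa dad aa, which concatenate to the answer.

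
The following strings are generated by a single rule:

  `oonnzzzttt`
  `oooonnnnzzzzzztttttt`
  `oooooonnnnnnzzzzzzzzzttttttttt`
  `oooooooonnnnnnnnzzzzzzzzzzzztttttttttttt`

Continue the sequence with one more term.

Each string has the form o^{2n} n^{2n} z^{3n} t^{3n} (n = 1, 2, …).
For the next term, n = 5, so the run lengths are 10, 10, 15, 15.

oooooooooonnnnnnnnnnzzzzzzzzzzzzzzzttttttttttttttt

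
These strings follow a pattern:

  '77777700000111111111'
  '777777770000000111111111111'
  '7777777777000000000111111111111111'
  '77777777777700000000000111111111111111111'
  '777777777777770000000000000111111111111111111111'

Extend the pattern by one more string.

7777777777777777000000000000000111111111111111111111111

Term n consists of 2n 7's, followed by 2n-1 0's, followed by 3n 1's, where the shown terms are n = 3, 4, 5, 6, 7.
At n = 8 the blocks have lengths 16, 15, 24.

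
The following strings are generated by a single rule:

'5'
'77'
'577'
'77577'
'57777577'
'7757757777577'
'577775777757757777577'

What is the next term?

This is a Fibonacci-style word recurrence s(k) = s(k−2)·s(k−1): e.g. 5·77 = 577.
Continuing: 7757757777577 · 577775777757757777577 gives term 8.

7757757777577577775777757757777577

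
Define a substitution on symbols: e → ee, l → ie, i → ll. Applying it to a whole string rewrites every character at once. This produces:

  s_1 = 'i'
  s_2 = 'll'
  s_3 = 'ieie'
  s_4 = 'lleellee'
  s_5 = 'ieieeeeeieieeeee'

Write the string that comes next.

Rewriting the 16 symbols of ieieeeeeieieeeee one by one yields ll ee ll ee ee ee ee ee ll ee ll ee ee ee ee ee; concatenated:

lleelleeeeeeeeeelleelleeeeeeeeee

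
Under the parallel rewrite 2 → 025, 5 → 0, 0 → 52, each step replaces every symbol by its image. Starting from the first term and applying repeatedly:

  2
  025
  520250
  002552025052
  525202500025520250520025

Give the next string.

002500255202505252520250002552025052002552520250

Applying the rule to each of the 24 symbols of 525202500025520250520025 gives the pieces 0 025 0 025 52 025 0 52 52 52 025 0 0 025 52 025 0 52 0 025 52 52 025 0, which concatenate to the answer.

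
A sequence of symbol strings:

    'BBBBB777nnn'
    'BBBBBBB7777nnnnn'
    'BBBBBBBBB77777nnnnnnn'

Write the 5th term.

Each string has the form B^{2n+1} 7^{n+1} n^{2n-1}, where the shown terms are n = 2, 3, 4.
Setting n = 6 gives 13, 7, 11 characters in each block.

BBBBBBBBBBBBB7777777nnnnnnnnnnn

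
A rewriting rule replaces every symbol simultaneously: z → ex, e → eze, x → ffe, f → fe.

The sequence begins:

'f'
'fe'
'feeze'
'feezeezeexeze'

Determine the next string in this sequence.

Replace each of the 13 characters of feezeezeexeze in place — fe eze eze ex eze eze ex eze eze ffe eze ex eze — and concatenate.

feezeezeexezeezeexezeezeffeezeexeze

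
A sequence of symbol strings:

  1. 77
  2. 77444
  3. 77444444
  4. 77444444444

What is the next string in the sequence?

Every step adds 444 to the end: s(k+1) = s(k)·444.
Applying this once more to 77444444444:

77444444444444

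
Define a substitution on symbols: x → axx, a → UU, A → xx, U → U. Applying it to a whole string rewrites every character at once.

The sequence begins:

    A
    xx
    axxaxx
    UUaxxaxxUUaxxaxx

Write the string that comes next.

Rewriting the 16 symbols of UUaxxaxxUUaxxaxx one by one yields U U UU axx axx UU axx axx U U UU axx axx UU axx axx; concatenated:

UUUUaxxaxxUUaxxaxxUUUUaxxaxxUUaxxaxx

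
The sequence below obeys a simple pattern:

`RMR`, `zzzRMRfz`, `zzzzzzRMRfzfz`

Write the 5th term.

Every step adds zzz to the front and fz to the end of the previous string.
From zzzzzzRMRfzfz, 2 further steps: zzzzzzRMRfzfz → zzzzzzzzzRMRfzfzfz → (answer).

zzzzzzzzzzzzRMRfzfzfzfz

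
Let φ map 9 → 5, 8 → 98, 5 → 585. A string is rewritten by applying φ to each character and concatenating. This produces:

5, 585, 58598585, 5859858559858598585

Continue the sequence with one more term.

58598585598585985855855985859858559858598585

φ(5859858559858598585) expands symbol-by-symbol to 585 98 585 5 98 585 98 585 585 5 98 585 98 585 5 98 585 98 585; joining the 19 pieces gives the next term.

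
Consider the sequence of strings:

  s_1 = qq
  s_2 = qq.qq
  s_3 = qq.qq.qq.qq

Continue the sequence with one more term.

s(k+1) = s(k)·.·s(k) — each term doubles the last with '.' between the halves.
One more doubling of qq.qq.qq.qq gives the answer.

qq.qq.qq.qq.qq.qq.qq.qq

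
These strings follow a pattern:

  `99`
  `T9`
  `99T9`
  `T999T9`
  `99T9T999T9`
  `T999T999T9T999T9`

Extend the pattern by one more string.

99T9T999T9T999T999T9T999T9

This is a Fibonacci-style word recurrence s(k) = s(k−2)·s(k−1): e.g. 99·T9 = 99T9.
So term 7 is 99T9T999T9·T999T999T9T999T9.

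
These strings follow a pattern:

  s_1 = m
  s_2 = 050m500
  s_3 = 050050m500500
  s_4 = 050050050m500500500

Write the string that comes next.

s(k+1) = 050·s(k)·500, so each term gains 050 as a prefix and 500 as a suffix.
Applying this once more to 050050050m500500500:

050050050050m500500500500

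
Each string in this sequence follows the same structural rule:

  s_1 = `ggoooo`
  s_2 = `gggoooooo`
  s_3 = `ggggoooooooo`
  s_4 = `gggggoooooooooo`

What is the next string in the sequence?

ggggggoooooooooooo

Term n consists of n g's, followed by 2n o's, where the shown terms are n = 2, 3, 4, 5.
Setting n = 6 gives 6, 12 characters in each block.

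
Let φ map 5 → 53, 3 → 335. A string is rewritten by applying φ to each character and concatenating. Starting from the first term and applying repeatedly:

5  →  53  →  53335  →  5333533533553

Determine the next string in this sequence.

φ(5333533533553) expands symbol-by-symbol to 53 335 335 335 53 335 335 53 335 335 53 53 335; joining the 13 pieces gives the next term.

5333533533553335335533353355353335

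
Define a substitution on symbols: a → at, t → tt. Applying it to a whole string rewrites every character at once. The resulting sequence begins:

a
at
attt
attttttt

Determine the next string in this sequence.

attttttttttttttt

Rewriting each symbol of attttttt: a→at, t→tt, t→tt, t→tt, t→tt, t→tt, t→tt, t→tt, which concatenates to at tt tt tt tt tt tt tt.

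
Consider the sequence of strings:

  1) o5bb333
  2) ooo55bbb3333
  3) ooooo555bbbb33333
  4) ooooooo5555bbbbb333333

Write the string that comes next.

ooooooooo55555bbbbbb3333333

Each string has the form o^{2n-1} 5^{n} b^{n+1} 3^{n+2} (n = 1, 2, …).
At n = 5 the blocks have lengths 9, 5, 6, 7.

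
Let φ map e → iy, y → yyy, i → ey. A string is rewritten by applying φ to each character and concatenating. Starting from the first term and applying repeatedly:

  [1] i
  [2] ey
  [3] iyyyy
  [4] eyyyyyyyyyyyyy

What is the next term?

φ(eyyyyyyyyyyyyy) expands symbol-by-symbol to iy yyy yyy yyy yyy yyy yyy yyy yyy yyy yyy yyy yyy yyy; joining the 14 pieces gives the next term.

iyyyyyyyyyyyyyyyyyyyyyyyyyyyyyyyyyyyyyyyy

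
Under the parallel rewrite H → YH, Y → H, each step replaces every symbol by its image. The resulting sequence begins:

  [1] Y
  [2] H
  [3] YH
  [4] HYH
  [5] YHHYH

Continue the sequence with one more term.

HYHYHHYH

Rewriting each symbol of YHHYH: Y→H, H→YH, H→YH, Y→H, H→YH, which concatenates to H YH YH H YH.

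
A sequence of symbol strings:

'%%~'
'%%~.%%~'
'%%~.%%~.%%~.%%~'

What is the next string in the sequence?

s(k+1) = s(k)·.·s(k) — each term doubles the last with '.' between the halves.
So the next term is two copies of %%~.%%~.%%~.%%~ with '.' between the halves.

%%~.%%~.%%~.%%~.%%~.%%~.%%~.%%~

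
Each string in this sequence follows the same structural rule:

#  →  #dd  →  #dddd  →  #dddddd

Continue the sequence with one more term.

#dddddddd

Every step adds dd to the end: s(k+1) = s(k)·dd.
So the next term is #dddddd·dd.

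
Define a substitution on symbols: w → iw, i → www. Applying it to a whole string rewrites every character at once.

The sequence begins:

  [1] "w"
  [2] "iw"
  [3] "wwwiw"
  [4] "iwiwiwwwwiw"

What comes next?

wwwiwwwwiwwwwiwiwiwiwwwwiw

Apply φ to iwiwiwwwwiw symbol by symbol: i→www, w→iw, i→www, w→iw, i→www, w→iw, w→iw, w→iw, w→iw, i→www, w→iw; joined: www iw www iw www iw iw iw iw www iw.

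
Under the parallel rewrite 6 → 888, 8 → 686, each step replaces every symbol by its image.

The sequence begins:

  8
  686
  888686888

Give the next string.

686686686888686888686686686

Rewriting each symbol of 888686888: 8→686, 8→686, 8→686, 6→888, 8→686, 6→888, 8→686, 8→686, 8→686, which concatenates to 686 686 686 888 686 888 686 686 686.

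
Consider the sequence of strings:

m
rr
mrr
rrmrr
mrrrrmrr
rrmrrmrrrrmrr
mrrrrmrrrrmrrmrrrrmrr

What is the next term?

rrmrrmrrrrmrrmrrrrmrrrrmrrmrrrrmrr

Each term (from the third on) is the two preceding terms concatenated in order: term 3 = m·rr = mrr.
Continuing: rrmrrmrrrrmrr · mrrrrmrrrrmrrmrrrrmrr gives term 8.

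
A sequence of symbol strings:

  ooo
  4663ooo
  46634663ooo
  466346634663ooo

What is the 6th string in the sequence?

46634663466346634663ooo

The strings grow by a fixed prefix 4663 each time.
From 466346634663ooo, 2 further steps: 466346634663ooo → 4663466346634663ooo → (answer).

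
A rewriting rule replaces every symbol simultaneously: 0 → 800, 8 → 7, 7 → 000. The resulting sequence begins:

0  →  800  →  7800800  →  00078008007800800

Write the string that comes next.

Rewriting the 17 symbols of 00078008007800800 one by one yields 800 800 800 000 7 800 800 7 800 800 000 7 800 800 7 800 800; concatenated:

8008008000007800800780080000078008007800800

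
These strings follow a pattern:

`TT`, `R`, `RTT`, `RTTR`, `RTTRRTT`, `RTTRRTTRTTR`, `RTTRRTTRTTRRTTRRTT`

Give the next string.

From term 3 onward, concatenate the last term with the second-to-last: R·TT = RTT, RTT·R = RTTR, …
So term 8 is RTTRRTTRTTRRTTRRTT·RTTRRTTRTTR.

RTTRRTTRTTRRTTRRTTRTTRRTTRTTR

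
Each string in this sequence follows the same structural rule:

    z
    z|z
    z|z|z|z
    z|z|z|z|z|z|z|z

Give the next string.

s(k+1) = s(k)·|·s(k) — each term doubles the last with '|' between the halves.
So the next term is two copies of z|z|z|z|z|z|z|z with '|' between the halves.

z|z|z|z|z|z|z|z|z|z|z|z|z|z|z|z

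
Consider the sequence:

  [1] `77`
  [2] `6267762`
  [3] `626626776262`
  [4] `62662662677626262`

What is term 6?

626626626626626776262626262

Each term wraps the previous one in 626 on the left and 62 on the right.
From 62662662677626262, 2 further steps: 62662662677626262 → 6266266266267762626262 → (answer).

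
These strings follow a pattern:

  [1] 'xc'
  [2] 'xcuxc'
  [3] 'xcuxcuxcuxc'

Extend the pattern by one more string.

xcuxcuxcuxcuxcuxcuxcuxc

Each string is two copies of the previous one joined by 'u'.
So the next term is two copies of xcuxcuxcuxc with 'u' between the halves.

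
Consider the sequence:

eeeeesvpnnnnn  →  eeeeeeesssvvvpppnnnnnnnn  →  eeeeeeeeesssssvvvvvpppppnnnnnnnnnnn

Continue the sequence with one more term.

Each string has the form e^{2n+3} s^{2n-1} v^{2n-1} p^{2n-1} n^{3n+2} (n = 1, 2, …).
For the next term, n = 4, so the run lengths are 11, 7, 7, 7, 14.

eeeeeeeeeeesssssssvvvvvvvpppppppnnnnnnnnnnnnnn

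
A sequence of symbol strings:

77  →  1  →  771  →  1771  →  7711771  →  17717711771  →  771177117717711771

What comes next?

Each term (from the third on) is the two preceding terms concatenated in order: term 3 = 77·1 = 771.
The next term joins 17717711771 and 771177117717711771.

17717711771771177117717711771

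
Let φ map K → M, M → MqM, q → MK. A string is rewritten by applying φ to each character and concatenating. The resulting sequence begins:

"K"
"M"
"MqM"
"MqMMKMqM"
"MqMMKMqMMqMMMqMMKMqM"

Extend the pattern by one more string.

MqMMKMqMMqMMMqMMKMqMMqMMKMqMMqMMqMMKMqMMqMMMqMMKMqM

φ(MqMMKMqMMqMMMqMMKMqM) expands symbol-by-symbol to MqM MK MqM MqM M MqM MK MqM MqM MK MqM MqM MqM MK MqM MqM M MqM MK MqM; joining the 20 pieces gives the next term.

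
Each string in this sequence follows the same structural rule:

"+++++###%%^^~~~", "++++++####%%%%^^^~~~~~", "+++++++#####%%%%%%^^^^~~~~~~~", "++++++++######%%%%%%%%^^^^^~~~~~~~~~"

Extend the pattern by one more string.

Each string has the form +^{n+3} #^{n+1} %^{2n-2} ^^{n} ~^{2n-1}, where the shown terms are n = 2, 3, 4, 5.
Setting n = 6 gives 9, 7, 10, 6, 11 characters in each block.

+++++++++#######%%%%%%%%%%^^^^^^~~~~~~~~~~~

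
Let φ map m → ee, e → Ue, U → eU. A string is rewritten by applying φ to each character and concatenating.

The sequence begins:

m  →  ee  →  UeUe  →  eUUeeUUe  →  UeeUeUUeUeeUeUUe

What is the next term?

Replace each of the 16 characters of UeeUeUUeUeeUeUUe in place — eU Ue Ue eU Ue eU eU Ue eU Ue Ue eU Ue eU eU Ue — and concatenate.

eUUeUeeUUeeUeUUeeUUeUeeUUeeUeUUe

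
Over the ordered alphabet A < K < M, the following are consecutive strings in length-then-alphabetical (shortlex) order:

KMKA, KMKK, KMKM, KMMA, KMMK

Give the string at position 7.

MAAA

Continuing the enumeration 2 steps past KMMK: KMMK → KMMM → (answer).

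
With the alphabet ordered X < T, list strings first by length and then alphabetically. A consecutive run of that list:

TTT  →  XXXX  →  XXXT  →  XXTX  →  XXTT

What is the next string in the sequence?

XTXX

Find the rightmost character of XXTT below T, bump it to the next letter, and reset everything to its right to X.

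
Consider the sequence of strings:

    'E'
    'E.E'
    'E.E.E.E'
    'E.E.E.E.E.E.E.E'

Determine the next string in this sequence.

E.E.E.E.E.E.E.E.E.E.E.E.E.E.E.E

Each string is two copies of the previous one joined by '.'.
One more doubling of E.E.E.E.E.E.E.E gives the answer.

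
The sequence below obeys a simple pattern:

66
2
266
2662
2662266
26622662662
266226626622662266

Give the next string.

26622662662266226626622662662

From term 3 onward, concatenate the last term with the second-to-last: 2·66 = 266, 266·2 = 2662, …
So term 8 is 266226626622662266·26622662662.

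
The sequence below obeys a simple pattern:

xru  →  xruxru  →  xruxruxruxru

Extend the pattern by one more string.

s(k+1) = s(k)·s(k) — each term doubles the last.
Doubling xruxruxruxru:

xruxruxruxruxruxruxruxru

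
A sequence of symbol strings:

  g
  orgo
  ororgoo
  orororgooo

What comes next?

ororororgoooo

Every step adds or to the front and o to the end of the previous string.
So the next term is or·orororgooo·o.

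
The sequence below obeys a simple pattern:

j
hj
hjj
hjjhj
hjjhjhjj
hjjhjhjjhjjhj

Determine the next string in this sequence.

Each term (from the third on) is the previous term followed by the one before it: term 3 = hj·j = hjj.
Continuing: hjjhjhjjhjjhj · hjjhjhjj gives term 7.

hjjhjhjjhjjhjhjjhjhjj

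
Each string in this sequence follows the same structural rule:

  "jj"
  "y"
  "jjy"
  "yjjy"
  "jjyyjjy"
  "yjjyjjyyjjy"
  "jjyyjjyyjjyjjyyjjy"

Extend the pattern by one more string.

yjjyjjyyjjyjjyyjjyyjjyjjyyjjy

From term 3 onward, concatenate the second-to-last term with the last: jj·y = jjy, y·jjy = yjjy, …
So term 8 is yjjyjjyyjjy·jjyyjjyyjjyjjyyjjy.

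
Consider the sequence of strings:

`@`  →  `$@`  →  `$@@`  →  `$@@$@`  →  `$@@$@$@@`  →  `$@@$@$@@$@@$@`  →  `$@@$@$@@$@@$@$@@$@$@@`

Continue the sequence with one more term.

$@@$@$@@$@@$@$@@$@$@@$@@$@$@@$@@$@

Each term (from the third on) is the previous term followed by the one before it: term 3 = $@·@ = $@@.
Continuing: $@@$@$@@$@@$@$@@$@$@@ · $@@$@$@@$@@$@ gives term 8.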